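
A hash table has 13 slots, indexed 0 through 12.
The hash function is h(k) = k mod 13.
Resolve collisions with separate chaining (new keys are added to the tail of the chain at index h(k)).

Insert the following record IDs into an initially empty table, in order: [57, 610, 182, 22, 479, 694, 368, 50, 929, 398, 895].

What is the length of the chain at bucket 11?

Insert 57: h=5, bucket 5 empty -> new chain.
Insert 610: h=12, bucket 12 empty -> new chain.
Insert 182: h=0, bucket 0 empty -> new chain.
Insert 22: h=9, bucket 9 empty -> new chain.
Insert 479: h=11, bucket 11 empty -> new chain.
Insert 694: h=5, bucket 5 nonempty -> append to chain.
Insert 368: h=4, bucket 4 empty -> new chain.
Insert 50: h=11, bucket 11 nonempty -> append to chain.
Insert 929: h=6, bucket 6 empty -> new chain.
Insert 398: h=8, bucket 8 empty -> new chain.
Insert 895: h=11, bucket 11 nonempty -> append to chain.
Final buckets:
0: 182
1: —
2: —
3: —
4: 368
5: 57 -> 694
6: 929
7: —
8: 398
9: 22
10: —
11: 479 -> 50 -> 895
12: 610

3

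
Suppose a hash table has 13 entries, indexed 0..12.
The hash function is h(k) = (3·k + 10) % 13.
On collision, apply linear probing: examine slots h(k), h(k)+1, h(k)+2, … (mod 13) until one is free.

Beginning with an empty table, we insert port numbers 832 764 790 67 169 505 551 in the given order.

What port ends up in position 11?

169

832: h=10 => slot 10
764: h=1 => slot 1
790: h=1, probe 1,2 => slot 2
67: h=3 => slot 3
169: h=10, probe 10,11 => slot 11
505: h=4 => slot 4
551: h=12 => slot 12
Table: [∅, 764, 790, 67, 505, ∅, ∅, ∅, ∅, ∅, 832, 169, 551]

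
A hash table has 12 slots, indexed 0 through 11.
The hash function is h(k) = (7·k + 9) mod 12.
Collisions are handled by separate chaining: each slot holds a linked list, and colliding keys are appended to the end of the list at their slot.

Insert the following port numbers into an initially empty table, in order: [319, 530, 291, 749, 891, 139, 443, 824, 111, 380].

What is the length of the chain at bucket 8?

Insert 319: h=10, bucket 10 empty → new chain.
Insert 530: h=11, bucket 11 empty → new chain.
Insert 291: h=6, bucket 6 empty → new chain.
Insert 749: h=8, bucket 8 empty → new chain.
Insert 891: h=6, bucket 6 nonempty → append to chain.
Insert 139: h=10, bucket 10 nonempty → append to chain.
Insert 443: h=2, bucket 2 empty → new chain.
Insert 824: h=5, bucket 5 empty → new chain.
Insert 111: h=6, bucket 6 nonempty → append to chain.
Insert 380: h=5, bucket 5 nonempty → append to chain.
Final buckets:
0: ∅
1: ∅
2: 443
3: ∅
4: ∅
5: 824 -> 380
6: 291 -> 891 -> 111
7: ∅
8: 749
9: ∅
10: 319 -> 139
11: 530

1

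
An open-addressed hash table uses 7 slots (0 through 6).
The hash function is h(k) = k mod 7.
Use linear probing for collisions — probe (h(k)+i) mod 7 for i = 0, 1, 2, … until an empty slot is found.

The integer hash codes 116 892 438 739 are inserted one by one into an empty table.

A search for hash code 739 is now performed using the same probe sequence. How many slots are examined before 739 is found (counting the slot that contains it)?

116 hashes to 4; slot 4 is free => place at 4.
892 hashes to 3; slot 3 is free => place at 3.
438 hashes to 4; 4 taken => place at 5.
739 hashes to 4; 4,5 taken => place at 6.
Table: [-, -, -, 892, 116, 438, 739]
Lookup 739: h=4, probe 4,5,6 → found at 6.

3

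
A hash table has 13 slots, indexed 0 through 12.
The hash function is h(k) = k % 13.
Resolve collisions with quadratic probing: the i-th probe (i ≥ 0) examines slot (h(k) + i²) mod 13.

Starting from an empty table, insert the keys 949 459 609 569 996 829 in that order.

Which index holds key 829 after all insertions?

1

949 hashes to 0; slot 0 is free => place at 0.
459 hashes to 4; slot 4 is free => place at 4.
609 hashes to 11; slot 11 is free => place at 11.
569 hashes to 10; slot 10 is free => place at 10.
996 hashes to 8; slot 8 is free => place at 8.
829 hashes to 10; 10,11 taken => place at 1.
Table: [949, 829, _, _, 459, _, _, _, 996, _, 569, 609, _]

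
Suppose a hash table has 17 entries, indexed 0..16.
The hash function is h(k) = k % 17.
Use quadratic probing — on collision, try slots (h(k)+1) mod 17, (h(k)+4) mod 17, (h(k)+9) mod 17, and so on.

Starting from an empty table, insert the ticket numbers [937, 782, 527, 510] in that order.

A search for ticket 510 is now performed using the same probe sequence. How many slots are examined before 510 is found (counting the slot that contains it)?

937: h=2 → slot 2
782: h=0 → slot 0
527: h=0, probe 0,1 → slot 1
510: h=0, probe 0,1,4 → slot 4
Table: [782, 527, 937, ., 510, ., ., ., ., ., ., ., ., ., ., ., .]
Lookup 510: h=0, probe 0,1,4 → found at 4.

3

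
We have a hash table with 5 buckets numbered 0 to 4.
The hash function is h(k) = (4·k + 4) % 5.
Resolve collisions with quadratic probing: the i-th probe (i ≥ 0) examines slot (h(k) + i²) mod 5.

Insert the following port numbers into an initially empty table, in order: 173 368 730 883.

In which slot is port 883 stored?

Insert 173: h=1, slot 1 empty → index 1.
Insert 368: h=1, slot 1 occupied → index 2.
Insert 730: h=4, slot 4 empty → index 4.
Insert 883: h=1, slots 1,2 occupied → index 0.
Table: [883, 173, 368, _, 730]

0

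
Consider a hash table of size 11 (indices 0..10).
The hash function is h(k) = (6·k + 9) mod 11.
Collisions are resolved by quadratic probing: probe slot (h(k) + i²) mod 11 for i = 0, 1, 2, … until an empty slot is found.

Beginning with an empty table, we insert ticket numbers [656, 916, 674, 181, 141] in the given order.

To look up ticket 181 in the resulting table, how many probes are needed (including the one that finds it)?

656 hashes to 7; slot 7 is free → place at 7.
916 hashes to 5; slot 5 is free → place at 5.
674 hashes to 5; 5 taken → place at 6.
181 hashes to 6; 6,7 taken → place at 10.
141 hashes to 8; slot 8 is free → place at 8.
Table: [., ., ., ., ., 916, 674, 656, 141, ., 181]
Lookup 181: h=6, probe 6,7,10 → found at 10.

3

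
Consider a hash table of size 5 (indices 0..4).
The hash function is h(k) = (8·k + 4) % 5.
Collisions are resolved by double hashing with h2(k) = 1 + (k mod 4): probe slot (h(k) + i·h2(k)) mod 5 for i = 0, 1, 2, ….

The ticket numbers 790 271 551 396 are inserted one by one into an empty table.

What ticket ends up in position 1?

790 hashes to 4; slot 4 is free -> place at 4.
271 hashes to 2; slot 2 is free -> place at 2.
551 hashes to 2, h2=4; 2 taken -> place at 1.
396 hashes to 2, h2=1; 2 taken -> place at 3.
Table: [—, 551, 271, 396, 790]

551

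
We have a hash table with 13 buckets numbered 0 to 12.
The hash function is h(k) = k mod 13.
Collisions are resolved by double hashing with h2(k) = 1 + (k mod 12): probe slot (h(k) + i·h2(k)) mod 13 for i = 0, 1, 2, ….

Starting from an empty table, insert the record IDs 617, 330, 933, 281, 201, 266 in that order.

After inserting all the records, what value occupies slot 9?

266

617: h=6 → slot 6
330: h=5 → slot 5
933: h=10 → slot 10
281: h=8 → slot 8
201: h=6, h2=10, probe 6,3 → slot 3
266: h=6, h2=3, probe 6,9 → slot 9
Table: [—, —, —, 201, —, 330, 617, —, 281, 266, 933, —, —]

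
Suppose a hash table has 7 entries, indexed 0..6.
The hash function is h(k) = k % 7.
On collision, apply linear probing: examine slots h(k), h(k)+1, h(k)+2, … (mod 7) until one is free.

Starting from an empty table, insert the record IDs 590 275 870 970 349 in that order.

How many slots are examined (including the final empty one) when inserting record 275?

590 hashes to 2; slot 2 is free => place at 2.
275 hashes to 2; 2 taken => place at 3.
870 hashes to 2; 2,3 taken => place at 4.
970 hashes to 4; 4 taken => place at 5.
349 hashes to 6; slot 6 is free => place at 6.
Table: [-, -, 590, 275, 870, 970, 349]

2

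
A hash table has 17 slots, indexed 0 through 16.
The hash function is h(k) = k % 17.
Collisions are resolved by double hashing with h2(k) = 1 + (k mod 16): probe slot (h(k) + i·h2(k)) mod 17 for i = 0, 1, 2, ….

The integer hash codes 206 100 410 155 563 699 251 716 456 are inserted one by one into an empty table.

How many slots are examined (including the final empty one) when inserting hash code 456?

4

Insert 206: h=2, slot 2 empty -> index 2.
Insert 100: h=15, slot 15 empty -> index 15.
Insert 410: h=2, h2=11, slot 2 occupied -> index 13.
Insert 155: h=2, h2=12, slot 2 occupied -> index 14.
Insert 563: h=2, h2=4, slot 2 occupied -> index 6.
Insert 699: h=2, h2=12, slots 2,14 occupied -> index 9.
Insert 251: h=13, h2=12, slot 13 occupied -> index 8.
Insert 716: h=2, h2=13, slots 2,15 occupied -> index 11.
Insert 456: h=14, h2=9, slots 14,6,15 occupied -> index 7.
Table: [-, -, 206, -, -, -, 563, 456, 251, 699, -, 716, -, 410, 155, 100, -]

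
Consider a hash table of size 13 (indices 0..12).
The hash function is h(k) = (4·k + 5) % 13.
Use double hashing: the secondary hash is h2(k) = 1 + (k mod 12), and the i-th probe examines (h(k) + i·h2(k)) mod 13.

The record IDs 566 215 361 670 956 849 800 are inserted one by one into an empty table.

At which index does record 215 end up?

Insert 566: h=7, slot 7 empty → index 7.
Insert 215: h=7, h2=12, slot 7 occupied → index 6.
Insert 361: h=6, h2=2, slot 6 occupied → index 8.
Insert 670: h=7, h2=11, slot 7 occupied → index 5.
Insert 956: h=7, h2=9, slot 7 occupied → index 3.
Insert 849: h=8, h2=10, slots 8,5 occupied → index 2.
Insert 800: h=7, h2=9, slots 7,3 occupied → index 12.
Table: [_, _, 849, 956, _, 670, 215, 566, 361, _, _, _, 800]

6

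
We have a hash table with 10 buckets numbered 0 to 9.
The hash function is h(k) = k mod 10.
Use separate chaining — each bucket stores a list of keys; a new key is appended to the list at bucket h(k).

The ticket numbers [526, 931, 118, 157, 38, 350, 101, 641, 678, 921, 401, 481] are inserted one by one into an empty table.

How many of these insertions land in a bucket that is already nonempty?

Insert 526: h=6, bucket 6 empty → new chain.
Insert 931: h=1, bucket 1 empty → new chain.
Insert 118: h=8, bucket 8 empty → new chain.
Insert 157: h=7, bucket 7 empty → new chain.
Insert 38: h=8, bucket 8 nonempty → append to chain.
Insert 350: h=0, bucket 0 empty → new chain.
Insert 101: h=1, bucket 1 nonempty → append to chain.
Insert 641: h=1, bucket 1 nonempty → append to chain.
Insert 678: h=8, bucket 8 nonempty → append to chain.
Insert 921: h=1, bucket 1 nonempty → append to chain.
Insert 401: h=1, bucket 1 nonempty → append to chain.
Insert 481: h=1, bucket 1 nonempty → append to chain.
Final buckets:
0: 350
1: 931 -> 101 -> 641 -> 921 -> 401 -> 481
2: _
3: _
4: _
5: _
6: 526
7: 157
8: 118 -> 38 -> 678
9: _

7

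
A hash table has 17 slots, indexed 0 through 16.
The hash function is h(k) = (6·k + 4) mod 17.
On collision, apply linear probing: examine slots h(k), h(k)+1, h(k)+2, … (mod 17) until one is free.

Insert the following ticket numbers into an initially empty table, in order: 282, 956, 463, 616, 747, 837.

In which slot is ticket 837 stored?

282 hashes to 13; slot 13 is free => place at 13.
956 hashes to 11; slot 11 is free => place at 11.
463 hashes to 11; 11 taken => place at 12.
616 hashes to 11; 11,12,13 taken => place at 14.
747 hashes to 15; slot 15 is free => place at 15.
837 hashes to 11; 11,12,13,14,15 taken => place at 16.
Table: [-, -, -, -, -, -, -, -, -, -, -, 956, 463, 282, 616, 747, 837]

16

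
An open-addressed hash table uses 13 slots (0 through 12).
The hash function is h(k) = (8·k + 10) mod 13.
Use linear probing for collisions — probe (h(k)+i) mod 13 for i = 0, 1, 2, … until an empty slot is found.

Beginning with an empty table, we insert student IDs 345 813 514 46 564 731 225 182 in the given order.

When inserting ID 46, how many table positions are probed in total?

4

345 hashes to 1; slot 1 is free -> place at 1.
813 hashes to 1; 1 taken -> place at 2.
514 hashes to 1; 1,2 taken -> place at 3.
46 hashes to 1; 1,2,3 taken -> place at 4.
564 hashes to 11; slot 11 is free -> place at 11.
731 hashes to 8; slot 8 is free -> place at 8.
225 hashes to 3; 3,4 taken -> place at 5.
182 hashes to 10; slot 10 is free -> place at 10.
Table: [∅, 345, 813, 514, 46, 225, ∅, ∅, 731, ∅, 182, 564, ∅]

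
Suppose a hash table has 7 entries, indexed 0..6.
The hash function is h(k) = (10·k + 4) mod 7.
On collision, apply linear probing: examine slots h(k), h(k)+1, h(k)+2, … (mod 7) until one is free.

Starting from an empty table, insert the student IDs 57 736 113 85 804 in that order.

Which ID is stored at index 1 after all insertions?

Insert 57: h=0, slot 0 empty → index 0.
Insert 736: h=0, slot 0 occupied → index 1.
Insert 113: h=0, slots 0,1 occupied → index 2.
Insert 85: h=0, slots 0,1,2 occupied → index 3.
Insert 804: h=1, slots 1,2,3 occupied → index 4.
Table: [57, 736, 113, 85, 804, -, -]

736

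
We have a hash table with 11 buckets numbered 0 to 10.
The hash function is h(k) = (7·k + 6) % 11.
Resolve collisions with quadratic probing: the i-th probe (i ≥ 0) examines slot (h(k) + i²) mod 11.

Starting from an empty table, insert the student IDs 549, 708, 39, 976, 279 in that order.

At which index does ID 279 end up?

2

Insert 549: h=10, slot 10 empty → index 10.
Insert 708: h=1, slot 1 empty → index 1.
Insert 39: h=4, slot 4 empty → index 4.
Insert 976: h=7, slot 7 empty → index 7.
Insert 279: h=1, slot 1 occupied → index 2.
Table: [—, 708, 279, —, 39, —, —, 976, —, —, 549]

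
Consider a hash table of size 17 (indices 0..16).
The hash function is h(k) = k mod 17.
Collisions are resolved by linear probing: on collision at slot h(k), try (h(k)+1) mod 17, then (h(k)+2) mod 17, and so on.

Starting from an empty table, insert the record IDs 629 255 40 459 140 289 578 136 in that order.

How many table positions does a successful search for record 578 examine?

629 hashes to 0; slot 0 is free → place at 0.
255 hashes to 0; 0 taken → place at 1.
40 hashes to 6; slot 6 is free → place at 6.
459 hashes to 0; 0,1 taken → place at 2.
140 hashes to 4; slot 4 is free → place at 4.
289 hashes to 0; 0,1,2 taken → place at 3.
578 hashes to 0; 0,1,2,3,4 taken → place at 5.
136 hashes to 0; 0,1,2,3,4,5,6 taken → place at 7.
Table: [629, 255, 459, 289, 140, 578, 40, 136, ., ., ., ., ., ., ., ., .]
Lookup 578: h=0, probe 0,1,2,3,4,5 → found at 5.

6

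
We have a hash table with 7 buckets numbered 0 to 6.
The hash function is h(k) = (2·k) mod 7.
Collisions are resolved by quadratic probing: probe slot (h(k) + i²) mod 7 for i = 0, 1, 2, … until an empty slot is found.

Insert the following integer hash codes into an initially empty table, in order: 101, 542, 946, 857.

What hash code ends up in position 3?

857

101: h=6 -> slot 6
542: h=6, probe 6,0 -> slot 0
946: h=2 -> slot 2
857: h=6, probe 6,0,3 -> slot 3
Table: [542, ., 946, 857, ., ., 101]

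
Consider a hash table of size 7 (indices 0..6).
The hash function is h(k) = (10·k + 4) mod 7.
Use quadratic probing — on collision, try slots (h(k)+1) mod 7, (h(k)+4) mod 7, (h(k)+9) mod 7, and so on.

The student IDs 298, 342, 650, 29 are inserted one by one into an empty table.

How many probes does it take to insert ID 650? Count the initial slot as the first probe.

298: h=2 => slot 2
342: h=1 => slot 1
650: h=1, probe 1,2,5 => slot 5
29: h=0 => slot 0
Table: [29, 342, 298, —, —, 650, —]

3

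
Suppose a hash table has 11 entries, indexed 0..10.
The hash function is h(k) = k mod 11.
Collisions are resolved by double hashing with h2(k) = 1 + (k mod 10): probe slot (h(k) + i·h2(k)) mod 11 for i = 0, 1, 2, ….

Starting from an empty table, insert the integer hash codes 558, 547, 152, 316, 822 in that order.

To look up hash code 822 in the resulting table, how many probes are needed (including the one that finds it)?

2

Insert 558: h=8, slot 8 empty -> index 8.
Insert 547: h=8, h2=8, slot 8 occupied -> index 5.
Insert 152: h=9, slot 9 empty -> index 9.
Insert 316: h=8, h2=7, slot 8 occupied -> index 4.
Insert 822: h=8, h2=3, slot 8 occupied -> index 0.
Table: [822, —, —, —, 316, 547, —, —, 558, 152, —]
Lookup 822: h=8, h2=3, probe 8,0 → found at 0.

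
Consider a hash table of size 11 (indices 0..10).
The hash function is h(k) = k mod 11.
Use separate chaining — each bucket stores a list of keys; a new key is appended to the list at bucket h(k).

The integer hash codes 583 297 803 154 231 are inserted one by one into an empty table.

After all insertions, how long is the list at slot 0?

583 -> bucket 0
297 -> bucket 0 (collision)
803 -> bucket 0 (collision)
154 -> bucket 0 (collision)
231 -> bucket 0 (collision)
Final buckets:
0: 583 -> 297 -> 803 -> 154 -> 231
1: -
2: -
3: -
4: -
5: -
6: -
7: -
8: -
9: -
10: -

5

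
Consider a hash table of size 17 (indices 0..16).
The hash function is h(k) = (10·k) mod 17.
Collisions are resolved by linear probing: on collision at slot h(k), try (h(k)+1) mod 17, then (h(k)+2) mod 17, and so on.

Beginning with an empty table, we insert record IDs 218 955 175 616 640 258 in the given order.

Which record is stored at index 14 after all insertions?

218: h=4 => slot 4
955: h=13 => slot 13
175: h=16 => slot 16
616: h=6 => slot 6
640: h=8 => slot 8
258: h=13, probe 13,14 => slot 14
Table: [_, _, _, _, 218, _, 616, _, 640, _, _, _, _, 955, 258, _, 175]

258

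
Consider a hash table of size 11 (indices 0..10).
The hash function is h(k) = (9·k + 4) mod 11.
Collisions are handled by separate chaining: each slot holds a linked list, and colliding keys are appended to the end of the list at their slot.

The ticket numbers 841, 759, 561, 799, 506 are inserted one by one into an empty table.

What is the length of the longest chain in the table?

3

Insert 841: h=5, bucket 5 empty -> new chain.
Insert 759: h=4, bucket 4 empty -> new chain.
Insert 561: h=4, bucket 4 nonempty -> append to chain.
Insert 799: h=1, bucket 1 empty -> new chain.
Insert 506: h=4, bucket 4 nonempty -> append to chain.
Final buckets:
0: —
1: 799
2: —
3: —
4: 759 -> 561 -> 506
5: 841
6: —
7: —
8: —
9: —
10: —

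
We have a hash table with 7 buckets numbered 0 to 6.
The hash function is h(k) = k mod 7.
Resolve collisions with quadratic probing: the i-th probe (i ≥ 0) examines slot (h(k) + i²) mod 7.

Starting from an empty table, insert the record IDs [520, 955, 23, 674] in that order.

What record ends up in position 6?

Insert 520: h=2, slot 2 empty → index 2.
Insert 955: h=3, slot 3 empty → index 3.
Insert 23: h=2, slots 2,3 occupied → index 6.
Insert 674: h=2, slots 2,3,6 occupied → index 4.
Table: [∅, ∅, 520, 955, 674, ∅, 23]

23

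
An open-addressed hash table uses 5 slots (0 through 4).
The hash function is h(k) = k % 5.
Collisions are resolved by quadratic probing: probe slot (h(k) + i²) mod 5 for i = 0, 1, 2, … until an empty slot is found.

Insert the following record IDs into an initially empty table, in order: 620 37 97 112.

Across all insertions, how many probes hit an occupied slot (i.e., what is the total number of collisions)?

620 hashes to 0; slot 0 is free => place at 0.
37 hashes to 2; slot 2 is free => place at 2.
97 hashes to 2; 2 taken => place at 3.
112 hashes to 2; 2,3 taken => place at 1.
Table: [620, 112, 37, 97, ∅]

3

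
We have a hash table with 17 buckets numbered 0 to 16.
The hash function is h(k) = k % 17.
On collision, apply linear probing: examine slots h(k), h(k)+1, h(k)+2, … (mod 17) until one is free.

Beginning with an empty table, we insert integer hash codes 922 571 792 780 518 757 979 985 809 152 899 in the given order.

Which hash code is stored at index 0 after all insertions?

152

922: h=4 → slot 4
571: h=10 → slot 10
792: h=10, probe 10,11 → slot 11
780: h=15 → slot 15
518: h=8 → slot 8
757: h=9 → slot 9
979: h=10, probe 10,11,12 → slot 12
985: h=16 → slot 16
809: h=10, probe 10,11,12,13 → slot 13
152: h=16, probe 16,0 → slot 0
899: h=15, probe 15,16,0,1 → slot 1
Table: [152, 899, ., ., 922, ., ., ., 518, 757, 571, 792, 979, 809, ., 780, 985]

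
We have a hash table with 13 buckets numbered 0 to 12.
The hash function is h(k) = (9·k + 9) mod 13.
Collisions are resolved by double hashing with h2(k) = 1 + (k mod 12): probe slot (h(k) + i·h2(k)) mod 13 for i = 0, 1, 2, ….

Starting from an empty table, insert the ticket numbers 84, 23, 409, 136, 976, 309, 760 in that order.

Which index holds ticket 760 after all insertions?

Insert 84: h=11, slot 11 empty -> index 11.
Insert 23: h=8, slot 8 empty -> index 8.
Insert 409: h=11, h2=2, slot 11 occupied -> index 0.
Insert 136: h=11, h2=5, slot 11 occupied -> index 3.
Insert 976: h=5, slot 5 empty -> index 5.
Insert 309: h=8, h2=10, slots 8,5 occupied -> index 2.
Insert 760: h=11, h2=5, slots 11,3,8,0,5 occupied -> index 10.
Table: [409, -, 309, 136, -, 976, -, -, 23, -, 760, 84, -]

10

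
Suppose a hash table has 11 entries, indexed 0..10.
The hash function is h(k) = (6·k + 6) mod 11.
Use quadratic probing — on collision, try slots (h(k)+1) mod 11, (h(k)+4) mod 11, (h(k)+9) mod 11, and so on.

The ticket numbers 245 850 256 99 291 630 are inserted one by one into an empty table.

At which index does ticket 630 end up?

245 hashes to 2; slot 2 is free -> place at 2.
850 hashes to 2; 2 taken -> place at 3.
256 hashes to 2; 2,3 taken -> place at 6.
99 hashes to 6; 6 taken -> place at 7.
291 hashes to 3; 3 taken -> place at 4.
630 hashes to 2; 2,3,6 taken -> place at 0.
Table: [630, ., 245, 850, 291, ., 256, 99, ., ., .]

0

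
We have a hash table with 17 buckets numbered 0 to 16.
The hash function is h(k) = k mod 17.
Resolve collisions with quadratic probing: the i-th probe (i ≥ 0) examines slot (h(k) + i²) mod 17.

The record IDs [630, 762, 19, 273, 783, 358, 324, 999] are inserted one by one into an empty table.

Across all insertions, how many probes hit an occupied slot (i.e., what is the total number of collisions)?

630 hashes to 1; slot 1 is free → place at 1.
762 hashes to 14; slot 14 is free → place at 14.
19 hashes to 2; slot 2 is free → place at 2.
273 hashes to 1; 1,2 taken → place at 5.
783 hashes to 1; 1,2,5 taken → place at 10.
358 hashes to 1; 1,2,5,10 taken → place at 0.
324 hashes to 1; 1,2,5,10,0 taken → place at 9.
999 hashes to 13; slot 13 is free → place at 13.
Table: [358, 630, 19, ., ., 273, ., ., ., 324, 783, ., ., 999, 762, ., .]

14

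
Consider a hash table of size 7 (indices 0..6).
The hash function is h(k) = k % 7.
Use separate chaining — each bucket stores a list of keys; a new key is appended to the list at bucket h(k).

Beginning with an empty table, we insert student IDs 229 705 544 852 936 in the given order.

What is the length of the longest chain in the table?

5

Insert 229: h=5, bucket 5 empty -> new chain.
Insert 705: h=5, bucket 5 nonempty -> append to chain.
Insert 544: h=5, bucket 5 nonempty -> append to chain.
Insert 852: h=5, bucket 5 nonempty -> append to chain.
Insert 936: h=5, bucket 5 nonempty -> append to chain.
Final buckets:
0: —
1: —
2: —
3: —
4: —
5: 229 -> 705 -> 544 -> 852 -> 936
6: —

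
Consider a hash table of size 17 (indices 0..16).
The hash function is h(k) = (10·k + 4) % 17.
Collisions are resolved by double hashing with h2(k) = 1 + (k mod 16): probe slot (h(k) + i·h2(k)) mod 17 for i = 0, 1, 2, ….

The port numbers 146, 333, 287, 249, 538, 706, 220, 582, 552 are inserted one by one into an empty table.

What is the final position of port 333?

146 hashes to 2; slot 2 is free => place at 2.
333 hashes to 2, h2=14; 2 taken => place at 16.
287 hashes to 1; slot 1 is free => place at 1.
249 hashes to 12; slot 12 is free => place at 12.
538 hashes to 12, h2=11; 12 taken => place at 6.
706 hashes to 9; slot 9 is free => place at 9.
220 hashes to 11; slot 11 is free => place at 11.
582 hashes to 10; slot 10 is free => place at 10.
552 hashes to 16, h2=9; 16 taken => place at 8.
Table: [_, 287, 146, _, _, _, 538, _, 552, 706, 582, 220, 249, _, _, _, 333]

16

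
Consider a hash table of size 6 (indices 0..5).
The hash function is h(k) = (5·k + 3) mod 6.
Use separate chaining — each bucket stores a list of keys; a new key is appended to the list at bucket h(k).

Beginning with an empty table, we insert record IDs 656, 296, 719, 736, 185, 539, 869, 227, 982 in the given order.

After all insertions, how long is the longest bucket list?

5

656 → bucket 1
296 → bucket 1 (collision)
719 → bucket 4
736 → bucket 5
185 → bucket 4 (collision)
539 → bucket 4 (collision)
869 → bucket 4 (collision)
227 → bucket 4 (collision)
982 → bucket 5 (collision)
Final buckets:
0: _
1: 656 -> 296
2: _
3: _
4: 719 -> 185 -> 539 -> 869 -> 227
5: 736 -> 982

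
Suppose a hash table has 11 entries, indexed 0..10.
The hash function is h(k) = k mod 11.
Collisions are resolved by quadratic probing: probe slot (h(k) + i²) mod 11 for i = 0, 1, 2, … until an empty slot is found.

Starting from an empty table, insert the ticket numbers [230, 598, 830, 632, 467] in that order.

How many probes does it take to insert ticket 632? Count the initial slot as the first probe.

2

230: h=10 -> slot 10
598: h=4 -> slot 4
830: h=5 -> slot 5
632: h=5, probe 5,6 -> slot 6
467: h=5, probe 5,6,9 -> slot 9
Table: [-, -, -, -, 598, 830, 632, -, -, 467, 230]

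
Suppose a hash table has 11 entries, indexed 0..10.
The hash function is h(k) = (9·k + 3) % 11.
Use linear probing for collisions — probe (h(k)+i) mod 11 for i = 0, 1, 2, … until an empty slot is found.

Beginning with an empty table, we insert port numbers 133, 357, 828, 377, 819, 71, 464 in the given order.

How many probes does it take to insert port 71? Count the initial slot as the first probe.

133 hashes to 1; slot 1 is free => place at 1.
357 hashes to 4; slot 4 is free => place at 4.
828 hashes to 8; slot 8 is free => place at 8.
377 hashes to 8; 8 taken => place at 9.
819 hashes to 4; 4 taken => place at 5.
71 hashes to 4; 4,5 taken => place at 6.
464 hashes to 10; slot 10 is free => place at 10.
Table: [-, 133, -, -, 357, 819, 71, -, 828, 377, 464]

3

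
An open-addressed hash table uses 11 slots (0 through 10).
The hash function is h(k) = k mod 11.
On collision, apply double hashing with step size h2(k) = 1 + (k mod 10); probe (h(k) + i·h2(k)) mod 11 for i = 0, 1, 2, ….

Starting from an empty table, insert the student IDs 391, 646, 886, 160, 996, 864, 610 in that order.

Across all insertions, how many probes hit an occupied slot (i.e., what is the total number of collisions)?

Insert 391: h=6, slot 6 empty → index 6.
Insert 646: h=8, slot 8 empty → index 8.
Insert 886: h=6, h2=7, slot 6 occupied → index 2.
Insert 160: h=6, h2=1, slot 6 occupied → index 7.
Insert 996: h=6, h2=7, slots 6,2 occupied → index 9.
Insert 864: h=6, h2=5, slot 6 occupied → index 0.
Insert 610: h=5, slot 5 empty → index 5.
Table: [864, -, 886, -, -, 610, 391, 160, 646, 996, -]

5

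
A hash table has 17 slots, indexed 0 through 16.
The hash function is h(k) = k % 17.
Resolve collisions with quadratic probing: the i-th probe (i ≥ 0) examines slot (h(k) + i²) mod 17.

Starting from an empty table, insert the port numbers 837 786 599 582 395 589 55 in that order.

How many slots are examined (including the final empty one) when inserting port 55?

Insert 837: h=4, slot 4 empty -> index 4.
Insert 786: h=4, slot 4 occupied -> index 5.
Insert 599: h=4, slots 4,5 occupied -> index 8.
Insert 582: h=4, slots 4,5,8 occupied -> index 13.
Insert 395: h=4, slots 4,5,8,13 occupied -> index 3.
Insert 589: h=11, slot 11 empty -> index 11.
Insert 55: h=4, slots 4,5,8,13,3 occupied -> index 12.
Table: [-, -, -, 395, 837, 786, -, -, 599, -, -, 589, 55, 582, -, -, -]

6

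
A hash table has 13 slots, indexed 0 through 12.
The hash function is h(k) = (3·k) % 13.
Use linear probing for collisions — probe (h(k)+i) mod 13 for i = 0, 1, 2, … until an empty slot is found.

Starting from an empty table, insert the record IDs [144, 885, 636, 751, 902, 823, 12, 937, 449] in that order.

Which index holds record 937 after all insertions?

144: h=3 → slot 3
885: h=3, probe 3,4 → slot 4
636: h=10 → slot 10
751: h=4, probe 4,5 → slot 5
902: h=2 → slot 2
823: h=12 → slot 12
12: h=10, probe 10,11 → slot 11
937: h=3, probe 3,4,5,6 → slot 6
449: h=8 → slot 8
Table: [_, _, 902, 144, 885, 751, 937, _, 449, _, 636, 12, 823]

6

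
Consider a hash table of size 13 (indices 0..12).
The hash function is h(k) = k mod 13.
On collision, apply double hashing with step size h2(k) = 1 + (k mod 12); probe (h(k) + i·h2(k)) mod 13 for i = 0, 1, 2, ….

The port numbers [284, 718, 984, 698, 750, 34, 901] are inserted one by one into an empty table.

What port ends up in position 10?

750

284 hashes to 11; slot 11 is free => place at 11.
718 hashes to 3; slot 3 is free => place at 3.
984 hashes to 9; slot 9 is free => place at 9.
698 hashes to 9, h2=3; 9 taken => place at 12.
750 hashes to 9, h2=7; 9,3 taken => place at 10.
34 hashes to 8; slot 8 is free => place at 8.
901 hashes to 4; slot 4 is free => place at 4.
Table: [—, —, —, 718, 901, —, —, —, 34, 984, 750, 284, 698]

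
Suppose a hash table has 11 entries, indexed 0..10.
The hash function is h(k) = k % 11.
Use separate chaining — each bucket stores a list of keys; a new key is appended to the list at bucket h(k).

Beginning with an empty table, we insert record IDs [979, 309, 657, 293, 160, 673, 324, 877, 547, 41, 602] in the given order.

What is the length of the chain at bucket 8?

5

979 -> bucket 0
309 -> bucket 1
657 -> bucket 8
293 -> bucket 7
160 -> bucket 6
673 -> bucket 2
324 -> bucket 5
877 -> bucket 8 (collision)
547 -> bucket 8 (collision)
41 -> bucket 8 (collision)
602 -> bucket 8 (collision)
Final buckets:
0: 979
1: 309
2: 673
3: .
4: .
5: 324
6: 160
7: 293
8: 657 -> 877 -> 547 -> 41 -> 602
9: .
10: .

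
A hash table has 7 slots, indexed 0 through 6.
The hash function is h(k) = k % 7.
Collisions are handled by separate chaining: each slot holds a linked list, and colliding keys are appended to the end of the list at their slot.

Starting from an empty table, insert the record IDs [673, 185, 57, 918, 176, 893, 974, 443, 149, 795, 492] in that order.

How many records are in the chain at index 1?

Insert 673: h=1, bucket 1 empty -> new chain.
Insert 185: h=3, bucket 3 empty -> new chain.
Insert 57: h=1, bucket 1 nonempty -> append to chain.
Insert 918: h=1, bucket 1 nonempty -> append to chain.
Insert 176: h=1, bucket 1 nonempty -> append to chain.
Insert 893: h=4, bucket 4 empty -> new chain.
Insert 974: h=1, bucket 1 nonempty -> append to chain.
Insert 443: h=2, bucket 2 empty -> new chain.
Insert 149: h=2, bucket 2 nonempty -> append to chain.
Insert 795: h=4, bucket 4 nonempty -> append to chain.
Insert 492: h=2, bucket 2 nonempty -> append to chain.
Final buckets:
0: .
1: 673 -> 57 -> 918 -> 176 -> 974
2: 443 -> 149 -> 492
3: 185
4: 893 -> 795
5: .
6: .

5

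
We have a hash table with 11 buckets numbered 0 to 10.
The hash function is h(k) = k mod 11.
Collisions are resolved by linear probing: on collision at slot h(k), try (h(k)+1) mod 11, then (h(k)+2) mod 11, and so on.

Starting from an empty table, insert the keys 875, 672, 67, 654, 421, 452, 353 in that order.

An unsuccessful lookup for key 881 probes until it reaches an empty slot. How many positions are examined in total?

Insert 875: h=6, slot 6 empty → index 6.
Insert 672: h=1, slot 1 empty → index 1.
Insert 67: h=1, slot 1 occupied → index 2.
Insert 654: h=5, slot 5 empty → index 5.
Insert 421: h=3, slot 3 empty → index 3.
Insert 452: h=1, slots 1,2,3 occupied → index 4.
Insert 353: h=1, slots 1,2,3,4,5,6 occupied → index 7.
Table: [., 672, 67, 421, 452, 654, 875, 353, ., ., .]
Lookup 881: h=1, probe 1,2,3,4,5,6,7,8 → slot 8 empty, not found.

8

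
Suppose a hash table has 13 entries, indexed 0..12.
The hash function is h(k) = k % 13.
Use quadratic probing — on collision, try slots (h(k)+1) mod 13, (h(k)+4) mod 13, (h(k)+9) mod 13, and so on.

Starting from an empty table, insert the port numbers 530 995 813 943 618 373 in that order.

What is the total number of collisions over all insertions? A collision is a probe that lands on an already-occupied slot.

530: h=10 => slot 10
995: h=7 => slot 7
813: h=7, probe 7,8 => slot 8
943: h=7, probe 7,8,11 => slot 11
618: h=7, probe 7,8,11,3 => slot 3
373: h=9 => slot 9
Table: [_, _, _, 618, _, _, _, 995, 813, 373, 530, 943, _]

6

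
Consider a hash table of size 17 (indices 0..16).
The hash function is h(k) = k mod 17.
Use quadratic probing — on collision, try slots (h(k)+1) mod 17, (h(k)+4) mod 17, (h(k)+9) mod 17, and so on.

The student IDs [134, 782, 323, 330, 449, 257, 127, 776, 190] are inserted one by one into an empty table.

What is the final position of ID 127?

9

Insert 134: h=15, slot 15 empty => index 15.
Insert 782: h=0, slot 0 empty => index 0.
Insert 323: h=0, slot 0 occupied => index 1.
Insert 330: h=7, slot 7 empty => index 7.
Insert 449: h=7, slot 7 occupied => index 8.
Insert 257: h=2, slot 2 empty => index 2.
Insert 127: h=8, slot 8 occupied => index 9.
Insert 776: h=11, slot 11 empty => index 11.
Insert 190: h=3, slot 3 empty => index 3.
Table: [782, 323, 257, 190, ., ., ., 330, 449, 127, ., 776, ., ., ., 134, .]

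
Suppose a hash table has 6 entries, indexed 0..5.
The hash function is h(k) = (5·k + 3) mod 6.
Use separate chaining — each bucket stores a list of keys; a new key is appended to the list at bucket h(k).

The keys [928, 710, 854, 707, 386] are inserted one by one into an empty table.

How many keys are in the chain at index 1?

3

Insert 928: h=5, bucket 5 empty → new chain.
Insert 710: h=1, bucket 1 empty → new chain.
Insert 854: h=1, bucket 1 nonempty → append to chain.
Insert 707: h=4, bucket 4 empty → new chain.
Insert 386: h=1, bucket 1 nonempty → append to chain.
Final buckets:
0: -
1: 710 -> 854 -> 386
2: -
3: -
4: 707
5: 928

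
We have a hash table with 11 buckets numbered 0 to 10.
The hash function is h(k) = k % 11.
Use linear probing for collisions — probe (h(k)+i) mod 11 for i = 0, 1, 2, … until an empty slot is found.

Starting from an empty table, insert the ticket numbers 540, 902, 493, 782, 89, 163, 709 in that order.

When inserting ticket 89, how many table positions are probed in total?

540: h=1 => slot 1
902: h=0 => slot 0
493: h=9 => slot 9
782: h=1, probe 1,2 => slot 2
89: h=1, probe 1,2,3 => slot 3
163: h=9, probe 9,10 => slot 10
709: h=5 => slot 5
Table: [902, 540, 782, 89, ∅, 709, ∅, ∅, ∅, 493, 163]

3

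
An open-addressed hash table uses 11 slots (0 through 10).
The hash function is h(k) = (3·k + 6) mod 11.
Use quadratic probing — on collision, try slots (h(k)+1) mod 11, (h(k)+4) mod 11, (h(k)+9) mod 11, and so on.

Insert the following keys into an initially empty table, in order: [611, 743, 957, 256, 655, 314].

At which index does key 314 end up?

Insert 611: h=2, slot 2 empty → index 2.
Insert 743: h=2, slot 2 occupied → index 3.
Insert 957: h=6, slot 6 empty → index 6.
Insert 256: h=4, slot 4 empty → index 4.
Insert 655: h=2, slots 2,3,6 occupied → index 0.
Insert 314: h=2, slots 2,3,6,0 occupied → index 7.
Table: [655, —, 611, 743, 256, —, 957, 314, —, —, —]

7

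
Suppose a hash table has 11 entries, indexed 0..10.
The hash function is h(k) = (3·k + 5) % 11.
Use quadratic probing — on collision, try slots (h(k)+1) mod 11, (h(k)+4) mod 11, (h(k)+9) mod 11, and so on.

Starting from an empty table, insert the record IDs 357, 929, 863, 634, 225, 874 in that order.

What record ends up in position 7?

225

357 hashes to 9; slot 9 is free → place at 9.
929 hashes to 9; 9 taken → place at 10.
863 hashes to 9; 9,10 taken → place at 2.
634 hashes to 4; slot 4 is free → place at 4.
225 hashes to 9; 9,10,2 taken → place at 7.
874 hashes to 9; 9,10,2,7 taken → place at 3.
Table: [., ., 863, 874, 634, ., ., 225, ., 357, 929]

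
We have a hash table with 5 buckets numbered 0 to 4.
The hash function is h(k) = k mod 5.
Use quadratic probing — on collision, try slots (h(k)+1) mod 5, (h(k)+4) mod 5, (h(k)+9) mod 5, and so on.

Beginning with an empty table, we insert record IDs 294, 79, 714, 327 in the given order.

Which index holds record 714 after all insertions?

3

Insert 294: h=4, slot 4 empty -> index 4.
Insert 79: h=4, slot 4 occupied -> index 0.
Insert 714: h=4, slots 4,0 occupied -> index 3.
Insert 327: h=2, slot 2 empty -> index 2.
Table: [79, -, 327, 714, 294]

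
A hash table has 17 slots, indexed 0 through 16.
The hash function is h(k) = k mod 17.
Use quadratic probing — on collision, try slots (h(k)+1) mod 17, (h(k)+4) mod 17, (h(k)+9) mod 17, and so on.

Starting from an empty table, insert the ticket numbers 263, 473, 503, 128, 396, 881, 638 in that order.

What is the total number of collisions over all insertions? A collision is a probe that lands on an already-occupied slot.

3

263 hashes to 8; slot 8 is free → place at 8.
473 hashes to 14; slot 14 is free → place at 14.
503 hashes to 10; slot 10 is free → place at 10.
128 hashes to 9; slot 9 is free → place at 9.
396 hashes to 5; slot 5 is free → place at 5.
881 hashes to 14; 14 taken → place at 15.
638 hashes to 9; 9,10 taken → place at 13.
Table: [∅, ∅, ∅, ∅, ∅, 396, ∅, ∅, 263, 128, 503, ∅, ∅, 638, 473, 881, ∅]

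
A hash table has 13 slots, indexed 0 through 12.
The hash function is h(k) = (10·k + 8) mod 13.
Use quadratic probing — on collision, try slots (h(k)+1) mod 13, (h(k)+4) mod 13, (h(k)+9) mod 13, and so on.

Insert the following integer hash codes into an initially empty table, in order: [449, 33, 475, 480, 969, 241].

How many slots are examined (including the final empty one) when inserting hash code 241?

449: h=0 → slot 0
33: h=0, probe 0,1 → slot 1
475: h=0, probe 0,1,4 → slot 4
480: h=11 → slot 11
969: h=0, probe 0,1,4,9 → slot 9
241: h=0, probe 0,1,4,9,3 → slot 3
Table: [449, 33, ., 241, 475, ., ., ., ., 969, ., 480, .]

5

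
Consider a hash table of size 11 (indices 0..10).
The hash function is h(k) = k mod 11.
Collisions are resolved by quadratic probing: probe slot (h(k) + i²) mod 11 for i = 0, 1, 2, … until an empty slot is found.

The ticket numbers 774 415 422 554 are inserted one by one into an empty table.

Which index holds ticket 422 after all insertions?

774: h=4 => slot 4
415: h=8 => slot 8
422: h=4, probe 4,5 => slot 5
554: h=4, probe 4,5,8,2 => slot 2
Table: [_, _, 554, _, 774, 422, _, _, 415, _, _]

5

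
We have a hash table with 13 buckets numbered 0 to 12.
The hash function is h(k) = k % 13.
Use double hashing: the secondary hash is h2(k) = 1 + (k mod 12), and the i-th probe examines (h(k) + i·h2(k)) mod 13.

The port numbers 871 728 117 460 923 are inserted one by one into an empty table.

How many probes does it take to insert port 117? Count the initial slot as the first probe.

871: h=0 -> slot 0
728: h=0, h2=9, probe 0,9 -> slot 9
117: h=0, h2=10, probe 0,10 -> slot 10
460: h=5 -> slot 5
923: h=0, h2=12, probe 0,12 -> slot 12
Table: [871, _, _, _, _, 460, _, _, _, 728, 117, _, 923]

2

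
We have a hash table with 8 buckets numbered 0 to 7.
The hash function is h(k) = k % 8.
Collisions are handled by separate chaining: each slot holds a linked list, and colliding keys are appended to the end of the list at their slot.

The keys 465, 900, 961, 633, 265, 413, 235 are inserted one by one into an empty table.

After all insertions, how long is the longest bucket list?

465 -> bucket 1
900 -> bucket 4
961 -> bucket 1 (collision)
633 -> bucket 1 (collision)
265 -> bucket 1 (collision)
413 -> bucket 5
235 -> bucket 3
Final buckets:
0: .
1: 465 -> 961 -> 633 -> 265
2: .
3: 235
4: 900
5: 413
6: .
7: .

4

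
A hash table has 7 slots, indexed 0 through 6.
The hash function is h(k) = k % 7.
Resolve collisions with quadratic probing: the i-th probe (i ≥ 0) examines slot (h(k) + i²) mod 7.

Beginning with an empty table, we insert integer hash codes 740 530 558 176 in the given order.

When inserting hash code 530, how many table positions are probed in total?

2

740: h=5 → slot 5
530: h=5, probe 5,6 → slot 6
558: h=5, probe 5,6,2 → slot 2
176: h=1 → slot 1
Table: [—, 176, 558, —, —, 740, 530]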